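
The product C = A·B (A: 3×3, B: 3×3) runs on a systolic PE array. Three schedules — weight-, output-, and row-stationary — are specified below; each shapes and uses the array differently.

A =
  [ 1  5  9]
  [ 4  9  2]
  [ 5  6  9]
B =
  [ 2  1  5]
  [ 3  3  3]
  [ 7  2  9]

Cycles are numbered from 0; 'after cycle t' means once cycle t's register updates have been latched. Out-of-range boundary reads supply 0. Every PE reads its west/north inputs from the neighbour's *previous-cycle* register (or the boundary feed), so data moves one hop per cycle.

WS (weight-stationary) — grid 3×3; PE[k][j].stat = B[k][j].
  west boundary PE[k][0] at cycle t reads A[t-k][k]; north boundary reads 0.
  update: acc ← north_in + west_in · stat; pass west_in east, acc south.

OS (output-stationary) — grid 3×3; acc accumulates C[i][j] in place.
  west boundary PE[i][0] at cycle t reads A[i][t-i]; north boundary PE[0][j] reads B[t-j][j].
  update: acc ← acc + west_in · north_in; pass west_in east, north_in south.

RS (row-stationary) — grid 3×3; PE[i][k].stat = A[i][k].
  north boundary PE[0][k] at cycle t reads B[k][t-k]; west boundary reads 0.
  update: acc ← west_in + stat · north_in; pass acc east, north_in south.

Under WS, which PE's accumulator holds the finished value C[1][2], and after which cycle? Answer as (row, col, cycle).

WS — PE[2][2] is where C[1][2] collects:
  @0  [2,2]  acc 0  |  →0  ↓0
  @1  [2,2]  acc 0  |  →0  ↓0
  @2  [2,2]  acc 0  |  →0  ↓0
  @3  [2,2]  acc 0  |  →0  ↓0
  @4  [2,2]  acc 101  |  →9  ↓101
  @5  [2,2]  acc 65  |  →2  ↓65

(row, col, cycle) = (2, 2, 5)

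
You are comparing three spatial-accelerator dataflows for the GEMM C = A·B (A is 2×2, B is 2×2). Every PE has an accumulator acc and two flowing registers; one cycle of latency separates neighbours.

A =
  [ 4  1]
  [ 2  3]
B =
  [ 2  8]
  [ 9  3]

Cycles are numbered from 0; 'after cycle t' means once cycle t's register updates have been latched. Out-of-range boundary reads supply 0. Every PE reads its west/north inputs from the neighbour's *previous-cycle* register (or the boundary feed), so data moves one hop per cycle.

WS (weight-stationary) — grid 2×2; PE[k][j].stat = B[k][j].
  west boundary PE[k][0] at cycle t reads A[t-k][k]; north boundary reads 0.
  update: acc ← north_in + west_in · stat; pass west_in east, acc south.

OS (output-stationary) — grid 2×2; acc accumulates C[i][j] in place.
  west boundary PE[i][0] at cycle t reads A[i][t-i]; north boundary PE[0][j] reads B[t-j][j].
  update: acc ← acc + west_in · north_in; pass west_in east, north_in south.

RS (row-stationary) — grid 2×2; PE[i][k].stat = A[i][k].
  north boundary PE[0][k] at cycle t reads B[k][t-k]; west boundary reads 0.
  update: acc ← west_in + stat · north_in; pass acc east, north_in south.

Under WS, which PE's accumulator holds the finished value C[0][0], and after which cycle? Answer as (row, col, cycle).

(row, col, cycle) = (1, 0, 1)

WS — PE[1][0] is where C[0][0] collects:
  c0 r1c0: 0 / 0 / 0
  c1 r1c0: 17 / 1 / 17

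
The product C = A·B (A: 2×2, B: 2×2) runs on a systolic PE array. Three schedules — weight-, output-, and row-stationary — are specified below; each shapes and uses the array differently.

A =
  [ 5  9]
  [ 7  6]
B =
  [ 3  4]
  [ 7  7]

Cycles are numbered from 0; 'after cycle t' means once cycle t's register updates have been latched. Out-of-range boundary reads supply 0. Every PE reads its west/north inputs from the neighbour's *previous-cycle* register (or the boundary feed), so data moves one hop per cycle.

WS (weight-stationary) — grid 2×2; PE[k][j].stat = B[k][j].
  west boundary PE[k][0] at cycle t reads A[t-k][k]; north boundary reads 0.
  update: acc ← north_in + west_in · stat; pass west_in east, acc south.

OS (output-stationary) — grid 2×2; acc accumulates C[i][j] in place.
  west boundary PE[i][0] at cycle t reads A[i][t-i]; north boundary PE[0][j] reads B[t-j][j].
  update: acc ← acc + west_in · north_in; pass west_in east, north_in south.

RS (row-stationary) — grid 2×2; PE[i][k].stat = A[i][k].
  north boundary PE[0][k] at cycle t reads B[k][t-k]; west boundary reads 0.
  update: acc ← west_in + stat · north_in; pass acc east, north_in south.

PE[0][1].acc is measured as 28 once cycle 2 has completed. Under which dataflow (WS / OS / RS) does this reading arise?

— WS: 2×2; PE[0][1] trace:
  0: (0,1).acc=0  regs=<0,0>
  1: (0,1).acc=20  regs=<5,20>
  2: (0,1).acc=28  regs=<7,28>
— OS: 2×2; PE[0][1] trace:
  0: (0,1).acc=0  regs=<0,0>
  1: (0,1).acc=20  regs=<5,4>
  2: (0,1).acc=83  regs=<9,7>
— RS: 2×2; PE[0][1] trace:
  0: (0,1).acc=0  regs=<0,0>
  1: (0,1).acc=78  regs=<78,7>
  2: (0,1).acc=83  regs=<83,7>

dataflow = WS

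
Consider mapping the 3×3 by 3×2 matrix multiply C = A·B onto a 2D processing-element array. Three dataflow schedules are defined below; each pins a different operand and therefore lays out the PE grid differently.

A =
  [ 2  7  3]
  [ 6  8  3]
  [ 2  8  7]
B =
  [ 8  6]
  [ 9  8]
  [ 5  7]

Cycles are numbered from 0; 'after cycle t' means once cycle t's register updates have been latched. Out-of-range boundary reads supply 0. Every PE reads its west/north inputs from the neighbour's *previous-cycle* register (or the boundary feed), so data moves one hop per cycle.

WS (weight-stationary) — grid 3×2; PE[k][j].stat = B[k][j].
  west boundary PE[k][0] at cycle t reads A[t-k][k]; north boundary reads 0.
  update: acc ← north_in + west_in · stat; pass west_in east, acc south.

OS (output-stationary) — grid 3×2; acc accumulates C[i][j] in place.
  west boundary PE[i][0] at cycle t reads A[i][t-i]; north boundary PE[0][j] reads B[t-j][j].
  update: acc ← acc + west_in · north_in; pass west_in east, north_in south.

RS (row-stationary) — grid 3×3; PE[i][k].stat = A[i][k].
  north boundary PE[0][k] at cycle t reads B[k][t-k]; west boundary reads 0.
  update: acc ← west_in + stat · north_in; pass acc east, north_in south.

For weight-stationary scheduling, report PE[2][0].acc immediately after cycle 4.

PE[2][0].acc = 123

WS on a 3×2 grid — tracing PE[2][0] and its feeders:
  c0 r1c0: 0 / 0 / 0
  c0 r2c0: 0 / 0 / 0
  c1 r1c0: 79 / 7 / 79
  c1 r2c0: 0 / 0 / 0
  c2 r1c0: 120 / 8 / 120
  c2 r2c0: 94 / 3 / 94
  c3 r1c0: 88 / 8 / 88
  c3 r2c0: 135 / 3 / 135
  c4 r1c0: 0 / 0 / 0
  c4 r2c0: 123 / 7 / 123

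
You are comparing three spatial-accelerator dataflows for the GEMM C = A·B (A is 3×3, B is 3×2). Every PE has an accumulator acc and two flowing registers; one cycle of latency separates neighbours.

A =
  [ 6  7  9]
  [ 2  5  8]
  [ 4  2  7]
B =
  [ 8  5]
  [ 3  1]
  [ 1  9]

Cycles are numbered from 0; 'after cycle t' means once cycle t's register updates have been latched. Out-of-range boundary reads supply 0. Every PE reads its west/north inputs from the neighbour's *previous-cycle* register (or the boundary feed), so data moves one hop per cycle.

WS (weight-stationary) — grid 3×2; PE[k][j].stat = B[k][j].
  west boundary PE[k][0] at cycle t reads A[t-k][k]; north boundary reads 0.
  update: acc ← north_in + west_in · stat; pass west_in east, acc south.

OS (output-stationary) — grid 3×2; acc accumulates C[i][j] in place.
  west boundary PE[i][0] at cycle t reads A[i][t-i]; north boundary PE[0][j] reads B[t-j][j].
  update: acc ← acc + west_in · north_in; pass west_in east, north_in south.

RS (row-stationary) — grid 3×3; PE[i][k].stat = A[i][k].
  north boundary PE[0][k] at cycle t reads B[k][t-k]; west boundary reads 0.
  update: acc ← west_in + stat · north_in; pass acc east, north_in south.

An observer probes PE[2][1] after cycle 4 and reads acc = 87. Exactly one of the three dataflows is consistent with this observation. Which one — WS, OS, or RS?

dataflow = WS

Under WS (3×2), PE[2][1]:
  @0  [2,1]  acc 0  |  →0  ↓0
  @1  [2,1]  acc 0  |  →0  ↓0
  @2  [2,1]  acc 0  |  →0  ↓0
  @3  [2,1]  acc 118  |  →9  ↓118
  @4  [2,1]  acc 87  |  →8  ↓87
Under OS (3×2), PE[2][1]:
  @0  [2,1]  acc 0  |  →0  ↓0
  @1  [2,1]  acc 0  |  →0  ↓0
  @2  [2,1]  acc 0  |  →0  ↓0
  @3  [2,1]  acc 20  |  →4  ↓5
  @4  [2,1]  acc 22  |  →2  ↓1
Under RS (3×3), PE[2][1]:
  @0  [2,1]  acc 0  |  →0  ↓0
  @1  [2,1]  acc 0  |  →0  ↓0
  @2  [2,1]  acc 0  |  →0  ↓0
  @3  [2,1]  acc 38  |  →38  ↓3
  @4  [2,1]  acc 22  |  →22  ↓1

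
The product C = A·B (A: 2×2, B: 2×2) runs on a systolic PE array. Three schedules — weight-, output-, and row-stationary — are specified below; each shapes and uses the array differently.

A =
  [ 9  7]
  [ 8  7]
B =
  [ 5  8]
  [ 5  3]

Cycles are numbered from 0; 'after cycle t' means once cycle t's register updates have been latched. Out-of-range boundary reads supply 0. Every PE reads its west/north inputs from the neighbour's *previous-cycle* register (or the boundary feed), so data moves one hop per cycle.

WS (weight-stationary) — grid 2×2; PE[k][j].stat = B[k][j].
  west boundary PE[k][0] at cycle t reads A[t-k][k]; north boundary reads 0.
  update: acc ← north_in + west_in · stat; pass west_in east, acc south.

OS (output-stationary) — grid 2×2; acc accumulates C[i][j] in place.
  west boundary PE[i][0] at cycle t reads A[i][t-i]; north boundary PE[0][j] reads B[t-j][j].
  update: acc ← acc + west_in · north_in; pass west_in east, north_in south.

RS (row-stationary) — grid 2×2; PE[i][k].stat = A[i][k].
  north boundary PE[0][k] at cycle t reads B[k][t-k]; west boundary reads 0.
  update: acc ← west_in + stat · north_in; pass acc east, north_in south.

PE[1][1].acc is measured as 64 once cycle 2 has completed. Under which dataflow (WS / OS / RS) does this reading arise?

dataflow = OS

Under WS (2×2), PE[1][1]:
  0: (1,1).acc=0  regs=<0,0>
  1: (1,1).acc=0  regs=<0,0>
  2: (1,1).acc=93  regs=<7,93>
Under OS (2×2), PE[1][1]:
  0: (1,1).acc=0  regs=<0,0>
  1: (1,1).acc=0  regs=<0,0>
  2: (1,1).acc=64  regs=<8,8>
Under RS (2×2), PE[1][1]:
  0: (1,1).acc=0  regs=<0,0>
  1: (1,1).acc=0  regs=<0,0>
  2: (1,1).acc=75  regs=<75,5>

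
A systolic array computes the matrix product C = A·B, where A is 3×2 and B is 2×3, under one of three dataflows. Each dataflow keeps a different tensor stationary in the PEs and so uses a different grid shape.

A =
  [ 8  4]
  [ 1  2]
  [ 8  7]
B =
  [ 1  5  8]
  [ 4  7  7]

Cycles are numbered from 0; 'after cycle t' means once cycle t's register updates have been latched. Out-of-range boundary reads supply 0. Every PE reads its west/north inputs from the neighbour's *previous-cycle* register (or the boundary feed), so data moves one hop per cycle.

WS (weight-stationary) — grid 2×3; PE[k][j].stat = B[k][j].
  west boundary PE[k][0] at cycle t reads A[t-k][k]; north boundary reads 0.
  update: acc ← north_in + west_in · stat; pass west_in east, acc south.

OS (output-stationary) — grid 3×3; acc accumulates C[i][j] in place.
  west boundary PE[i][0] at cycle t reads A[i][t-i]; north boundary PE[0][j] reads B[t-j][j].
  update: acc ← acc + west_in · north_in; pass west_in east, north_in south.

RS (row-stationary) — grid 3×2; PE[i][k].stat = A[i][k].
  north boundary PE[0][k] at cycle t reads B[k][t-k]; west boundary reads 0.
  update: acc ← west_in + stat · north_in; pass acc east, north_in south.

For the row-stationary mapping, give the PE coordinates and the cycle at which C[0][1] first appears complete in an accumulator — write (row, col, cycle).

(row, col, cycle) = (0, 1, 2)

RS: C[0][1] accumulates in PE[0][1]:
  after 0 — PE[0][1] acc=0, pass-E 0, pass-S 0
  after 1 — PE[0][1] acc=24, pass-E 24, pass-S 4
  after 2 — PE[0][1] acc=68, pass-E 68, pass-S 7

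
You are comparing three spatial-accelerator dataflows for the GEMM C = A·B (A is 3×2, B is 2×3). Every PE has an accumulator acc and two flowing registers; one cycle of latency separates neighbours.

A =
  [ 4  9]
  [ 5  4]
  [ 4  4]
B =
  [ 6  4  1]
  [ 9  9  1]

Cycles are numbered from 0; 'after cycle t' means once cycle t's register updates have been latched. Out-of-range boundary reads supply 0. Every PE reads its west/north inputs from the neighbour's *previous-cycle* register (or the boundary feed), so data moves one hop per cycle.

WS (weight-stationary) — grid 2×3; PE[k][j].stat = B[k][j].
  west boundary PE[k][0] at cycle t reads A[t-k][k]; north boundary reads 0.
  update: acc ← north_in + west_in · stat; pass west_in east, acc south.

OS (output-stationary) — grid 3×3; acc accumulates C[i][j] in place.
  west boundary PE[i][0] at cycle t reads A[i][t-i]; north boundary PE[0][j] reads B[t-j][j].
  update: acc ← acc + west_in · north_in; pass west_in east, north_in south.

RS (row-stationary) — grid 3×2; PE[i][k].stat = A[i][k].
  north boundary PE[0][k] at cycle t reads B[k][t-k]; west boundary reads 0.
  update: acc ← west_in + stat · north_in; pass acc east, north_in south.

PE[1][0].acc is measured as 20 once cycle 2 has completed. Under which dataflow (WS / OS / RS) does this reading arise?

dataflow = RS

— WS: 2×3; PE[1][0] trace:
  0: (1,0).acc=0  regs=<0,0>
  1: (1,0).acc=105  regs=<9,105>
  2: (1,0).acc=66  regs=<4,66>
— OS: 3×3; PE[1][0] trace:
  0: (1,0).acc=0  regs=<0,0>
  1: (1,0).acc=30  regs=<5,6>
  2: (1,0).acc=66  regs=<4,9>
— RS: 3×2; PE[1][0] trace:
  0: (1,0).acc=0  regs=<0,0>
  1: (1,0).acc=30  regs=<30,6>
  2: (1,0).acc=20  regs=<20,4>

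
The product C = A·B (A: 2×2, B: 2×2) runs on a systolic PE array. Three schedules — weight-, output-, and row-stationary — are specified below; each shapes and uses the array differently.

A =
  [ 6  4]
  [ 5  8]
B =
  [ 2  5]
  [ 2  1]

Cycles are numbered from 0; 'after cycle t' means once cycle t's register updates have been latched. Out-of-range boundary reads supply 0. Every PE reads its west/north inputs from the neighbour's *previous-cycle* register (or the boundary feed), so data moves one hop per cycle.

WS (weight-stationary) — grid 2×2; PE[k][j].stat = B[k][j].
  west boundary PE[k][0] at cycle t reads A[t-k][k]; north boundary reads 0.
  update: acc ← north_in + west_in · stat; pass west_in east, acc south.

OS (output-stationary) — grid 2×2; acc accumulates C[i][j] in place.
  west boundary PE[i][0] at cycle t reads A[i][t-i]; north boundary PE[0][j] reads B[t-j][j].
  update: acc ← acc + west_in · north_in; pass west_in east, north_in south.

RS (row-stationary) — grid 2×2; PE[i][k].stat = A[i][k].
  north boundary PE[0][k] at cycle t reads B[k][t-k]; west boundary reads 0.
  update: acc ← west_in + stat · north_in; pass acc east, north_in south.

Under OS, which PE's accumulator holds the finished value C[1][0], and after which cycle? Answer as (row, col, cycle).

OS — PE[1][0] is where C[1][0] collects:
  t=0 PE[1][0]: acc=0 h=0 v=0
  t=1 PE[1][0]: acc=10 h=5 v=2
  t=2 PE[1][0]: acc=26 h=8 v=2

(row, col, cycle) = (1, 0, 2)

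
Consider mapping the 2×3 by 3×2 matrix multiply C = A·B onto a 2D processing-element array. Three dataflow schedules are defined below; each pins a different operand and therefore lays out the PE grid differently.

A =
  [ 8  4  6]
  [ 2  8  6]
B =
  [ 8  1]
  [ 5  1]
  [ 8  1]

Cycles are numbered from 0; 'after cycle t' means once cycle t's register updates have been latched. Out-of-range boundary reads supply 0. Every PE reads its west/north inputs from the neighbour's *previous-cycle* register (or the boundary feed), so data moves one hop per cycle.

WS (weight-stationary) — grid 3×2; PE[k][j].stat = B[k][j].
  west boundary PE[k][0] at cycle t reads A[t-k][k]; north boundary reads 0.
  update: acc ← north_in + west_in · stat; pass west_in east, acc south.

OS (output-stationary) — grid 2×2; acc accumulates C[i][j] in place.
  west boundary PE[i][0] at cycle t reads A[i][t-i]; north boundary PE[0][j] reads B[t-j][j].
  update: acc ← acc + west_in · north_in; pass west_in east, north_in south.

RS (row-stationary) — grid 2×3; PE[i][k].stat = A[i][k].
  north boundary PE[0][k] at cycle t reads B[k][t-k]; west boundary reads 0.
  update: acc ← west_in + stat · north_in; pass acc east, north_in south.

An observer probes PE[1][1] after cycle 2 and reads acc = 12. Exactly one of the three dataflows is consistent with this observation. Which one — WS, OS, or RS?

Under WS (3×2), PE[1][1]:
  @0  [1,1]  acc 0  |  →0  ↓0
  @1  [1,1]  acc 0  |  →0  ↓0
  @2  [1,1]  acc 12  |  →4  ↓12
Under OS (2×2), PE[1][1]:
  @0  [1,1]  acc 0  |  →0  ↓0
  @1  [1,1]  acc 0  |  →0  ↓0
  @2  [1,1]  acc 2  |  →2  ↓1
Under RS (2×3), PE[1][1]:
  @0  [1,1]  acc 0  |  →0  ↓0
  @1  [1,1]  acc 0  |  →0  ↓0
  @2  [1,1]  acc 56  |  →56  ↓5

dataflow = WS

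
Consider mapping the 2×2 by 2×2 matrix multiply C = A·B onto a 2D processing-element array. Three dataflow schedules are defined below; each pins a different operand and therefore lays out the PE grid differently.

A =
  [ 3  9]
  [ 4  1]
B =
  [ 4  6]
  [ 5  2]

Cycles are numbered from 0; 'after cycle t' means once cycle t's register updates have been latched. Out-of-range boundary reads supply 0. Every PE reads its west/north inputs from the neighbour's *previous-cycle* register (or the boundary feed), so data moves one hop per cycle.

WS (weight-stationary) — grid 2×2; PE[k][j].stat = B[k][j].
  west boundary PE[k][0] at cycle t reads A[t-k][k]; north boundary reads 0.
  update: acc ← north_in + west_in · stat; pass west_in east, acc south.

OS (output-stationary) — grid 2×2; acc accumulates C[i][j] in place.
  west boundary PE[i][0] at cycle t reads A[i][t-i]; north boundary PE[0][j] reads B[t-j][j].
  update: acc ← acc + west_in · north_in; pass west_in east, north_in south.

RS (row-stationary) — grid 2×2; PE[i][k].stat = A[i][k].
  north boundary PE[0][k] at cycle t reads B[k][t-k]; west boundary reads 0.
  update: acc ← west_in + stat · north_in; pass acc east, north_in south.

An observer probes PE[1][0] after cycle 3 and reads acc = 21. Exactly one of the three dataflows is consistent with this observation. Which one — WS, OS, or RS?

Under WS (2×2), PE[1][0]:
  [0] (1,0) acc=0 (h:0 v:0)
  [1] (1,0) acc=57 (h:9 v:57)
  [2] (1,0) acc=21 (h:1 v:21)
  [3] (1,0) acc=0 (h:0 v:0)
Under OS (2×2), PE[1][0]:
  [0] (1,0) acc=0 (h:0 v:0)
  [1] (1,0) acc=16 (h:4 v:4)
  [2] (1,0) acc=21 (h:1 v:5)
  [3] (1,0) acc=21 (h:0 v:0)
Under RS (2×2), PE[1][0]:
  [0] (1,0) acc=0 (h:0 v:0)
  [1] (1,0) acc=16 (h:16 v:4)
  [2] (1,0) acc=24 (h:24 v:6)
  [3] (1,0) acc=0 (h:0 v:0)

dataflow = OS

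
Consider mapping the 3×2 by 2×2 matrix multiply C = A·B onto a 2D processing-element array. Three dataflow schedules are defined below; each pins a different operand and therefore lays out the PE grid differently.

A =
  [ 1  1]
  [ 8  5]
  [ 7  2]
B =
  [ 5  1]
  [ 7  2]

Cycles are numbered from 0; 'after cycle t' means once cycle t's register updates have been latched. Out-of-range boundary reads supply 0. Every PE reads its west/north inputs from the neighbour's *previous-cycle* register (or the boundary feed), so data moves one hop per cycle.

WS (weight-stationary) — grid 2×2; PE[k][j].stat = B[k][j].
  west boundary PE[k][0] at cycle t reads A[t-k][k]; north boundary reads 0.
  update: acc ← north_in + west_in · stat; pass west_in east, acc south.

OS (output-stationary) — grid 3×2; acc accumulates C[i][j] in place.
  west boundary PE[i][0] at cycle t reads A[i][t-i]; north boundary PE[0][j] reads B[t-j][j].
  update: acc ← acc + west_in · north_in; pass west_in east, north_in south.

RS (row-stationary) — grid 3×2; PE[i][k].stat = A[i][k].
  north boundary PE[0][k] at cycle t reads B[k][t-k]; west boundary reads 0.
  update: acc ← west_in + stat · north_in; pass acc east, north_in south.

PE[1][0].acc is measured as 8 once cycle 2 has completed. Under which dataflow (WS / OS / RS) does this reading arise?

— WS: 2×2; PE[1][0] trace:
  t=0 PE[1][0]: acc=0 h=0 v=0
  t=1 PE[1][0]: acc=12 h=1 v=12
  t=2 PE[1][0]: acc=75 h=5 v=75
— OS: 3×2; PE[1][0] trace:
  t=0 PE[1][0]: acc=0 h=0 v=0
  t=1 PE[1][0]: acc=40 h=8 v=5
  t=2 PE[1][0]: acc=75 h=5 v=7
— RS: 3×2; PE[1][0] trace:
  t=0 PE[1][0]: acc=0 h=0 v=0
  t=1 PE[1][0]: acc=40 h=40 v=5
  t=2 PE[1][0]: acc=8 h=8 v=1

dataflow = RS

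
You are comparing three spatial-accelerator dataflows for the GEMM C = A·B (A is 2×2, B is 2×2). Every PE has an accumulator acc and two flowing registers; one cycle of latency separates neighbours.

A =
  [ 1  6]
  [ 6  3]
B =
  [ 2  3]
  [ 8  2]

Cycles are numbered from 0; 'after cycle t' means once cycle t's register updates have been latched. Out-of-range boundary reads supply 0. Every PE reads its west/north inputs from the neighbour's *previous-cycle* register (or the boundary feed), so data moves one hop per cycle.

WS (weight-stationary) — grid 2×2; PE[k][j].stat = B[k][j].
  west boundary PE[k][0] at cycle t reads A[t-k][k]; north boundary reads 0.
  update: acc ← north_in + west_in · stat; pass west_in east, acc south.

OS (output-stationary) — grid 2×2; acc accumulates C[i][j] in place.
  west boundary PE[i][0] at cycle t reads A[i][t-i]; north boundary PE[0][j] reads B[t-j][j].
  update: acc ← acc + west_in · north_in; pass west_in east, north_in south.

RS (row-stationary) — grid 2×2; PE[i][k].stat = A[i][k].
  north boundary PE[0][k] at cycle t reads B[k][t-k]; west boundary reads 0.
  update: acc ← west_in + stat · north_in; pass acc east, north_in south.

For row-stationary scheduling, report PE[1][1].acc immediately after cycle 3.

RS 2×2: PE[1][1] cycle-by-cycle (with neighbour feeds):
  cycle 0: PE[0][1] → acc 0, east 0, south 0
  cycle 0: PE[1][0] → acc 0, east 0, south 0
  cycle 0: PE[1][1] → acc 0, east 0, south 0
  cycle 1: PE[0][1] → acc 50, east 50, south 8
  cycle 1: PE[1][0] → acc 12, east 12, south 2
  cycle 1: PE[1][1] → acc 0, east 0, south 0
  cycle 2: PE[0][1] → acc 15, east 15, south 2
  cycle 2: PE[1][0] → acc 18, east 18, south 3
  cycle 2: PE[1][1] → acc 36, east 36, south 8
  cycle 3: PE[0][1] → acc 0, east 0, south 0
  cycle 3: PE[1][0] → acc 0, east 0, south 0
  cycle 3: PE[1][1] → acc 24, east 24, south 2

PE[1][1].acc = 24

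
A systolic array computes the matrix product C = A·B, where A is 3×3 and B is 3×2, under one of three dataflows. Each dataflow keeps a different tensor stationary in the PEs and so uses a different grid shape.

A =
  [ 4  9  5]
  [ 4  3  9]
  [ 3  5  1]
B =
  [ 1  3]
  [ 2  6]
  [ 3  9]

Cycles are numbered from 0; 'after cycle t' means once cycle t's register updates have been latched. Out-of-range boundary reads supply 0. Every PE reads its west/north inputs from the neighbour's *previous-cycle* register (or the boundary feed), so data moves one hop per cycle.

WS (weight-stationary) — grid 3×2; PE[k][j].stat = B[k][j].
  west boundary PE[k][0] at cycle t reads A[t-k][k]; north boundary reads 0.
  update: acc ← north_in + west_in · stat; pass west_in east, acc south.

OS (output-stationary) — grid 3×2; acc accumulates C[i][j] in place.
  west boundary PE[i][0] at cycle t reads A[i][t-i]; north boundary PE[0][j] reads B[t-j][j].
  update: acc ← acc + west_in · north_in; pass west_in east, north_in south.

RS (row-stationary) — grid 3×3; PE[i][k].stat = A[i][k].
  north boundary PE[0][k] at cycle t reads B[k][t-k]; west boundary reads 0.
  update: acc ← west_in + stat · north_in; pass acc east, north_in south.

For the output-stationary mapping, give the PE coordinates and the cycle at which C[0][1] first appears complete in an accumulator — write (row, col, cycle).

(row, col, cycle) = (0, 1, 3)

OS: C[0][1] accumulates in PE[0][1]:
  c0 r0c1: 0 / 0 / 0
  c1 r0c1: 12 / 4 / 3
  c2 r0c1: 66 / 9 / 6
  c3 r0c1: 111 / 5 / 9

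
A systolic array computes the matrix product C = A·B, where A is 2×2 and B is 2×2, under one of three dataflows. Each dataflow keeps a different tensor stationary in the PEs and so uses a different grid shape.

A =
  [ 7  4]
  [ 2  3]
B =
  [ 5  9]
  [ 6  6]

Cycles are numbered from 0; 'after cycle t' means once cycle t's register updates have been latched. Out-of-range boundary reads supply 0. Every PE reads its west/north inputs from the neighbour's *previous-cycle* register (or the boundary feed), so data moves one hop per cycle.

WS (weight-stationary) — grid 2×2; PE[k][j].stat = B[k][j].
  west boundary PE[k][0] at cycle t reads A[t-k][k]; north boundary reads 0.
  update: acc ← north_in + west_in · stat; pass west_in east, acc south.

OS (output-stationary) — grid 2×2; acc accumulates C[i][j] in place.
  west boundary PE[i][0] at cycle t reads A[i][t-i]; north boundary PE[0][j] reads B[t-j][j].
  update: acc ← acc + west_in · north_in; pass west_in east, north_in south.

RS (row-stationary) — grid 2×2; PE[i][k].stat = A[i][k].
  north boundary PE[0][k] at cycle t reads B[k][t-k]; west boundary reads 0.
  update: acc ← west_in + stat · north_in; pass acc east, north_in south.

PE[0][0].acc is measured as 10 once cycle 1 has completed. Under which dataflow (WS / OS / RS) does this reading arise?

WS (2×2 grid), PE[0][0]:
  step 0 · PE0,0: acc=35; fwd→7 fwd↓35
  step 1 · PE0,0: acc=10; fwd→2 fwd↓10
OS (2×2 grid), PE[0][0]:
  step 0 · PE0,0: acc=35; fwd→7 fwd↓5
  step 1 · PE0,0: acc=59; fwd→4 fwd↓6
RS (2×2 grid), PE[0][0]:
  step 0 · PE0,0: acc=35; fwd→35 fwd↓5
  step 1 · PE0,0: acc=63; fwd→63 fwd↓9

dataflow = WS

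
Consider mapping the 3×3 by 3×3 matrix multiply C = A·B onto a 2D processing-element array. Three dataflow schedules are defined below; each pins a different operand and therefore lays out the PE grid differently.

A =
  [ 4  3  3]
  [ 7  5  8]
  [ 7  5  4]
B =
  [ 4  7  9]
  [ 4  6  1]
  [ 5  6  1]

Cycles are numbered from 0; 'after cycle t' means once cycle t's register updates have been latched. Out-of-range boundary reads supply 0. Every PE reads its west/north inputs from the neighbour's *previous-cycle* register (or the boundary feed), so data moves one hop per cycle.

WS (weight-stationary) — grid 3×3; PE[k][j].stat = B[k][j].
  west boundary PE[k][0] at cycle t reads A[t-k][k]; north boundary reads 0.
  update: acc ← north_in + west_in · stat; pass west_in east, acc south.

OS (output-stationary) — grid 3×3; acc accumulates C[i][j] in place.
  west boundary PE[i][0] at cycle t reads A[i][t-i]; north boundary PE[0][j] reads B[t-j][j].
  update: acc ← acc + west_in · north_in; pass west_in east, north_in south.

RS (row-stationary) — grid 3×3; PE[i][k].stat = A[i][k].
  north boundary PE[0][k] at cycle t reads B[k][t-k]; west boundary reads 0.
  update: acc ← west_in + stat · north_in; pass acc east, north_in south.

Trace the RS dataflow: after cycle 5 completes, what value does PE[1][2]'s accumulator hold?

Tracing RS — 3×3 array, target PE[1][2]:
  cycle 0: PE[0][2] → acc 0, east 0, south 0
  cycle 0: PE[1][1] → acc 0, east 0, south 0
  cycle 0: PE[1][2] → acc 0, east 0, south 0
  cycle 1: PE[0][2] → acc 0, east 0, south 0
  cycle 1: PE[1][1] → acc 0, east 0, south 0
  cycle 1: PE[1][2] → acc 0, east 0, south 0
  cycle 2: PE[0][2] → acc 43, east 43, south 5
  cycle 2: PE[1][1] → acc 48, east 48, south 4
  cycle 2: PE[1][2] → acc 0, east 0, south 0
  cycle 3: PE[0][2] → acc 64, east 64, south 6
  cycle 3: PE[1][1] → acc 79, east 79, south 6
  cycle 3: PE[1][2] → acc 88, east 88, south 5
  cycle 4: PE[0][2] → acc 42, east 42, south 1
  cycle 4: PE[1][1] → acc 68, east 68, south 1
  cycle 4: PE[1][2] → acc 127, east 127, south 6
  cycle 5: PE[0][2] → acc 0, east 0, south 0
  cycle 5: PE[1][1] → acc 0, east 0, south 0
  cycle 5: PE[1][2] → acc 76, east 76, south 1

PE[1][2].acc = 76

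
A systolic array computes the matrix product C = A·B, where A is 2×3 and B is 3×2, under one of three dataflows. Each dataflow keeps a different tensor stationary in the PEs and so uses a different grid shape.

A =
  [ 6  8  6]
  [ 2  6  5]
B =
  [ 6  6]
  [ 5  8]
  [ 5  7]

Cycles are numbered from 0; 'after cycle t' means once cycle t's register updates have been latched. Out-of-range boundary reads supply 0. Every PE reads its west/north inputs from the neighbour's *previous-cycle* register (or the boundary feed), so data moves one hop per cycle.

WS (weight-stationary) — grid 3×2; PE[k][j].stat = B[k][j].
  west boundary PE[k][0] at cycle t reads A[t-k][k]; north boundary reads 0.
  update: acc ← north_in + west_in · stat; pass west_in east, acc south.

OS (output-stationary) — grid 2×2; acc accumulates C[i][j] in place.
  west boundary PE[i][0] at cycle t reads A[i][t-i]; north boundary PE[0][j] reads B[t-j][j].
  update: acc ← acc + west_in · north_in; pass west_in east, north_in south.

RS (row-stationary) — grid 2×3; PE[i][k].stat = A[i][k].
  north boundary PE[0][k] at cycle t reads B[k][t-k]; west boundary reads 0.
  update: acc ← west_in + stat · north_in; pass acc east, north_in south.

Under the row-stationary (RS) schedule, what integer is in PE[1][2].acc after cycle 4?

PE[1][2].acc = 95

RS 2×3: PE[1][2] cycle-by-cycle (with neighbour feeds):
  after 0 — PE[0][2] acc=0, pass-E 0, pass-S 0
  after 0 — PE[1][1] acc=0, pass-E 0, pass-S 0
  after 0 — PE[1][2] acc=0, pass-E 0, pass-S 0
  after 1 — PE[0][2] acc=0, pass-E 0, pass-S 0
  after 1 — PE[1][1] acc=0, pass-E 0, pass-S 0
  after 1 — PE[1][2] acc=0, pass-E 0, pass-S 0
  after 2 — PE[0][2] acc=106, pass-E 106, pass-S 5
  after 2 — PE[1][1] acc=42, pass-E 42, pass-S 5
  after 2 — PE[1][2] acc=0, pass-E 0, pass-S 0
  after 3 — PE[0][2] acc=142, pass-E 142, pass-S 7
  after 3 — PE[1][1] acc=60, pass-E 60, pass-S 8
  after 3 — PE[1][2] acc=67, pass-E 67, pass-S 5
  after 4 — PE[0][2] acc=0, pass-E 0, pass-S 0
  after 4 — PE[1][1] acc=0, pass-E 0, pass-S 0
  after 4 — PE[1][2] acc=95, pass-E 95, pass-S 7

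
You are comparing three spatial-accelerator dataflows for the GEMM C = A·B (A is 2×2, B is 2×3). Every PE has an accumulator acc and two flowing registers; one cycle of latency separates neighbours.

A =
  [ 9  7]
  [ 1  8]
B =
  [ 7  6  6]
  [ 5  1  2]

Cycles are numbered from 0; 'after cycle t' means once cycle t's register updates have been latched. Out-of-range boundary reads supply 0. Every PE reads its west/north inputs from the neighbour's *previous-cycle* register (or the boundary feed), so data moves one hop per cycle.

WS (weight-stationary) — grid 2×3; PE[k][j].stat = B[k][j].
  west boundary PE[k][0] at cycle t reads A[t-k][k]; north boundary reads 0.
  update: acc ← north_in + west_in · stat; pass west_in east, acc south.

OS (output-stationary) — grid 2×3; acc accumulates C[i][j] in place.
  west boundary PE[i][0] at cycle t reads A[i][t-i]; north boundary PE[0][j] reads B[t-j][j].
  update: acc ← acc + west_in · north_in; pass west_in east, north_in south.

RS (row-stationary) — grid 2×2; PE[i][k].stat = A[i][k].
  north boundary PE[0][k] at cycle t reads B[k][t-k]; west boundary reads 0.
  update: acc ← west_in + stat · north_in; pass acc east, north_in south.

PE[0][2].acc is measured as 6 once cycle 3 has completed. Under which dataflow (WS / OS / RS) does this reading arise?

WS [2×3] PE[0][2] across cycles:
  0: (0,2).acc=0  regs=<0,0>
  1: (0,2).acc=0  regs=<0,0>
  2: (0,2).acc=54  regs=<9,54>
  3: (0,2).acc=6  regs=<1,6>
OS [2×3] PE[0][2] across cycles:
  0: (0,2).acc=0  regs=<0,0>
  1: (0,2).acc=0  regs=<0,0>
  2: (0,2).acc=54  regs=<9,6>
  3: (0,2).acc=68  regs=<7,2>
RS: PE[0][2] is outside its 2×2 grid.

dataflow = WS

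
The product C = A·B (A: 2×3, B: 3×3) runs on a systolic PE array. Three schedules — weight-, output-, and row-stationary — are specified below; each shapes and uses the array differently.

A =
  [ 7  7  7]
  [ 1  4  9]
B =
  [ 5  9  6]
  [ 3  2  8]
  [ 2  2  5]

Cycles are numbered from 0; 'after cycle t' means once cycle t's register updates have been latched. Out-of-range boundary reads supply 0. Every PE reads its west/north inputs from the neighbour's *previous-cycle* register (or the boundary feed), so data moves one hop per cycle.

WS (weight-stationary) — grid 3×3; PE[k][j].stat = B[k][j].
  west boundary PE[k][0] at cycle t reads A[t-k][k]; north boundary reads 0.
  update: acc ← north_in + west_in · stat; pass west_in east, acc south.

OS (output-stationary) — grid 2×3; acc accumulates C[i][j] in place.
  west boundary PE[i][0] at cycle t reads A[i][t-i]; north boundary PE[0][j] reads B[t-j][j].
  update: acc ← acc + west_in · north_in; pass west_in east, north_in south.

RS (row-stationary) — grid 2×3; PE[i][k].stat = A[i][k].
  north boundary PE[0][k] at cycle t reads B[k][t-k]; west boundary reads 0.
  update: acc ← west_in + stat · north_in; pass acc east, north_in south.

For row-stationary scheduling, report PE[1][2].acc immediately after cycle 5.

PE[1][2].acc = 83

RS (2×3). Following PE[1][2] plus its west/north inputs:
  [0] (0,2) acc=0 (h:0 v:0)
  [0] (1,1) acc=0 (h:0 v:0)
  [0] (1,2) acc=0 (h:0 v:0)
  [1] (0,2) acc=0 (h:0 v:0)
  [1] (1,1) acc=0 (h:0 v:0)
  [1] (1,2) acc=0 (h:0 v:0)
  [2] (0,2) acc=70 (h:70 v:2)
  [2] (1,1) acc=17 (h:17 v:3)
  [2] (1,2) acc=0 (h:0 v:0)
  [3] (0,2) acc=91 (h:91 v:2)
  [3] (1,1) acc=17 (h:17 v:2)
  [3] (1,2) acc=35 (h:35 v:2)
  [4] (0,2) acc=133 (h:133 v:5)
  [4] (1,1) acc=38 (h:38 v:8)
  [4] (1,2) acc=35 (h:35 v:2)
  [5] (0,2) acc=0 (h:0 v:0)
  [5] (1,1) acc=0 (h:0 v:0)
  [5] (1,2) acc=83 (h:83 v:5)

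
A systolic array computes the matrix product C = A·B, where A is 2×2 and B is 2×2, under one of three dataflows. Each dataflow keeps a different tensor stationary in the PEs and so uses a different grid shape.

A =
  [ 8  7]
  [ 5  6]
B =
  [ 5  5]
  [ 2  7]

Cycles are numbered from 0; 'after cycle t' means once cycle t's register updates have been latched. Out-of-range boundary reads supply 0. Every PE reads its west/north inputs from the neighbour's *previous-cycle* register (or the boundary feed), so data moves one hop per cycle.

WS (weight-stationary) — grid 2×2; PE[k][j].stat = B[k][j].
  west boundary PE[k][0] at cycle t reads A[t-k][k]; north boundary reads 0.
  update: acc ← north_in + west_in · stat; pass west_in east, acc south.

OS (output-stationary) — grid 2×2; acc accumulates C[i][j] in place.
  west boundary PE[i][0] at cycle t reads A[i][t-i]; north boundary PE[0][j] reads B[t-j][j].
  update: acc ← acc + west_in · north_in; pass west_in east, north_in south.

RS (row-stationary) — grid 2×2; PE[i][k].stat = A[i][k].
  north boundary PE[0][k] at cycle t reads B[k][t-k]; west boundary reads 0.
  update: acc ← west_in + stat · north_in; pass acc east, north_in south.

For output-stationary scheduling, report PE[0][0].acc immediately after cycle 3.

OS on a 2×2 grid — tracing PE[0][0] and its feeders:
  0: (0,0).acc=40  regs=<8,5>
  1: (0,0).acc=54  regs=<7,2>
  2: (0,0).acc=54  regs=<0,0>
  3: (0,0).acc=54  regs=<0,0>

PE[0][0].acc = 54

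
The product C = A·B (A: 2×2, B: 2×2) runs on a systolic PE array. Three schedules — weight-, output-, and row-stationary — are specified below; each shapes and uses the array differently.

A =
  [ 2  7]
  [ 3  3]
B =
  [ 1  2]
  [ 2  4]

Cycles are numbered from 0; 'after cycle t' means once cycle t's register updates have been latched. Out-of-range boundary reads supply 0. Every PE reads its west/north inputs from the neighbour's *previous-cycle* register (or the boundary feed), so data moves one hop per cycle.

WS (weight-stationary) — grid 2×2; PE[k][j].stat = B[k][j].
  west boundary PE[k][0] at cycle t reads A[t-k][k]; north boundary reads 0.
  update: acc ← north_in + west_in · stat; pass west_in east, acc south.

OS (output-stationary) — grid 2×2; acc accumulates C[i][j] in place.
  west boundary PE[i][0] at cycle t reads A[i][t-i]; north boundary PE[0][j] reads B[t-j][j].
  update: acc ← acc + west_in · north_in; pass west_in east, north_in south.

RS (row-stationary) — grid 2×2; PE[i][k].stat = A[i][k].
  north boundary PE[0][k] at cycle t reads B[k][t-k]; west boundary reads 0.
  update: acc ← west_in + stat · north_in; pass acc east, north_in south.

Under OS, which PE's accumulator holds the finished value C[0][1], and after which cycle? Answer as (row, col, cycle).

OS: C[0][1] accumulates in PE[0][1]:
  c0 r0c1: 0 / 0 / 0
  c1 r0c1: 4 / 2 / 2
  c2 r0c1: 32 / 7 / 4

(row, col, cycle) = (0, 1, 2)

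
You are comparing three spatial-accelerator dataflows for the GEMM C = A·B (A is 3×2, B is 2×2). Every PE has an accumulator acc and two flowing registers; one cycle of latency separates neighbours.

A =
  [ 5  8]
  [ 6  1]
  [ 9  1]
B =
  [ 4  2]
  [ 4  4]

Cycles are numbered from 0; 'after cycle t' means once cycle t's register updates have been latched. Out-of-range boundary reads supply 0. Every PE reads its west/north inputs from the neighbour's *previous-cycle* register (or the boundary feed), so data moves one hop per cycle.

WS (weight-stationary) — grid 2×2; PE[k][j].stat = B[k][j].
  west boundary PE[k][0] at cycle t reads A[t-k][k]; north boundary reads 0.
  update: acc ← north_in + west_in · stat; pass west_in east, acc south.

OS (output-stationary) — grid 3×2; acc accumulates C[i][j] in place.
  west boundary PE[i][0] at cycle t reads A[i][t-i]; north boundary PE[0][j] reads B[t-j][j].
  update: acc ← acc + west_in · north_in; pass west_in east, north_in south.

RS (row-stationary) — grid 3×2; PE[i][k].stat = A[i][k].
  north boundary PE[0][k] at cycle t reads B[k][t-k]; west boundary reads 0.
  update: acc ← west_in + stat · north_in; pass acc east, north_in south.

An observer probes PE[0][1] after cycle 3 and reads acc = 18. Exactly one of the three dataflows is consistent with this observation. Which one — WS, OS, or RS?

WS [2×2] PE[0][1] across cycles:
  0: (0,1).acc=0  regs=<0,0>
  1: (0,1).acc=10  regs=<5,10>
  2: (0,1).acc=12  regs=<6,12>
  3: (0,1).acc=18  regs=<9,18>
OS [3×2] PE[0][1] across cycles:
  0: (0,1).acc=0  regs=<0,0>
  1: (0,1).acc=10  regs=<5,2>
  2: (0,1).acc=42  regs=<8,4>
  3: (0,1).acc=42  regs=<0,0>
RS [3×2] PE[0][1] across cycles:
  0: (0,1).acc=0  regs=<0,0>
  1: (0,1).acc=52  regs=<52,4>
  2: (0,1).acc=42  regs=<42,4>
  3: (0,1).acc=0  regs=<0,0>

dataflow = WS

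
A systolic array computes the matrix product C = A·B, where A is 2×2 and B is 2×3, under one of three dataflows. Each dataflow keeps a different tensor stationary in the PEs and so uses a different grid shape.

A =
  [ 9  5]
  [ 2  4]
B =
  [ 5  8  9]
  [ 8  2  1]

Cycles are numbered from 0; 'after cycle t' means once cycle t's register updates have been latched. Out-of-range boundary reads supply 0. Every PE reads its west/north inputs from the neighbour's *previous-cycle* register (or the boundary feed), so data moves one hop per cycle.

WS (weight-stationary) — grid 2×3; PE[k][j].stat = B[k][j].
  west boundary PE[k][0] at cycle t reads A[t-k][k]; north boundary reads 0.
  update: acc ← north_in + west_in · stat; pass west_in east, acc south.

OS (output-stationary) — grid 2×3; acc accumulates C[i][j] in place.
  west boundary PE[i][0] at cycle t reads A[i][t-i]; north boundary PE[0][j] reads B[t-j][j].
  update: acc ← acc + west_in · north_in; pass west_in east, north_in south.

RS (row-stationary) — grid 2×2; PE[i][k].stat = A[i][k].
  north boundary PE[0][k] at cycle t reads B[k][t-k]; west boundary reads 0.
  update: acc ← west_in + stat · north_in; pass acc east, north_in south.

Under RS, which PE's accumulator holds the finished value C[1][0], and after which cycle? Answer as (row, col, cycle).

RS — PE[1][1] is where C[1][0] collects:
  c0 r1c1: 0 / 0 / 0
  c1 r1c1: 0 / 0 / 0
  c2 r1c1: 42 / 42 / 8

(row, col, cycle) = (1, 1, 2)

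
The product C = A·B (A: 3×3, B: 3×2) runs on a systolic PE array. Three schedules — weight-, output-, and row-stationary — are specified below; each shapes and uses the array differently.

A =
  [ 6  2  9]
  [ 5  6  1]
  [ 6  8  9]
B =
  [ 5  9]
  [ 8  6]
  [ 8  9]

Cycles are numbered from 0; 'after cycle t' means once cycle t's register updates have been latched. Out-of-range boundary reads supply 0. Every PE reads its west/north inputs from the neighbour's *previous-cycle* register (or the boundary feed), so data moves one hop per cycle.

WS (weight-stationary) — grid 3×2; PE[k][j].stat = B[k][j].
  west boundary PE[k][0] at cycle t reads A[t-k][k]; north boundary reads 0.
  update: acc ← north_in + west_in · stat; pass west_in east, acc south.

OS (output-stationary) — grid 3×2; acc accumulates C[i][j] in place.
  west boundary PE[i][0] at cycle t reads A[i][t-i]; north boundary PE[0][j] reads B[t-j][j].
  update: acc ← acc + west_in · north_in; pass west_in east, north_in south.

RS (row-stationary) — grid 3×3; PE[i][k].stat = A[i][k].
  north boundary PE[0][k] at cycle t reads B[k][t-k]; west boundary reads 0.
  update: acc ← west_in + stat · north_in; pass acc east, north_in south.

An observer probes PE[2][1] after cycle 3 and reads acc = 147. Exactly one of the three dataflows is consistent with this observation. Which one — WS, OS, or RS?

dataflow = WS

— WS: 3×2; PE[2][1] trace:
  @0  [2,1]  acc 0  |  →0  ↓0
  @1  [2,1]  acc 0  |  →0  ↓0
  @2  [2,1]  acc 0  |  →0  ↓0
  @3  [2,1]  acc 147  |  →9  ↓147
— OS: 3×2; PE[2][1] trace:
  @0  [2,1]  acc 0  |  →0  ↓0
  @1  [2,1]  acc 0  |  →0  ↓0
  @2  [2,1]  acc 0  |  →0  ↓0
  @3  [2,1]  acc 54  |  →6  ↓9
— RS: 3×3; PE[2][1] trace:
  @0  [2,1]  acc 0  |  →0  ↓0
  @1  [2,1]  acc 0  |  →0  ↓0
  @2  [2,1]  acc 0  |  →0  ↓0
  @3  [2,1]  acc 94  |  →94  ↓8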